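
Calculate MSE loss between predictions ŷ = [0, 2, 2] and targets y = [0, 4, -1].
MSE = 4.333

MSE = (1/3)((0-0)² + (2-4)² + (2--1)²) = (1/3)(0 + 4 + 9) = 4.333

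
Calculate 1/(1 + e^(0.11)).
0.4725

sigmoid(-0.11) = 1/(1 + e^(0.11)) = 1/(1 + 1.116) = 0.4725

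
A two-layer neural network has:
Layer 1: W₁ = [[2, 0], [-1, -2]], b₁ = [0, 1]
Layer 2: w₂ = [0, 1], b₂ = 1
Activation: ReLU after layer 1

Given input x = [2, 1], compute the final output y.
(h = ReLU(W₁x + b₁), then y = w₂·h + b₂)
y = 1

Layer 1 pre-activation: z₁ = [4, -3]
After ReLU: h = [4, 0]
Layer 2 output: y = 0×4 + 1×0 + 1 = 1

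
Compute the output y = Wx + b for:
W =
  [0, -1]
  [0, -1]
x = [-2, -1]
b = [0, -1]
y = [1, 0]

Wx = [0×-2 + -1×-1, 0×-2 + -1×-1]
   = [1, 1]
y = Wx + b = [1 + 0, 1 + -1] = [1, 0]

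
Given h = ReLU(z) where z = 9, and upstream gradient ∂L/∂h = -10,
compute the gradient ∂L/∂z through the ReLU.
∂L/∂z = -10

h = ReLU(9) = 9
Since z > 0: ∂h/∂z = 1
∂L/∂z = ∂L/∂h · ∂h/∂z = -10 × 1 = -10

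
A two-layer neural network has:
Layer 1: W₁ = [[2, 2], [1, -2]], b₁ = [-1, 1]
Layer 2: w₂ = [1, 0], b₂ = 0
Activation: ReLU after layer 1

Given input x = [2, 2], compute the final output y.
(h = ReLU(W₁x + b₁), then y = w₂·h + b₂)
y = 7

Layer 1 pre-activation: z₁ = [7, -1]
After ReLU: h = [7, 0]
Layer 2 output: y = 1×7 + 0×0 + 0 = 7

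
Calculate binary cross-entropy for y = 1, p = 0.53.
L = 0.6349

L = -1·log(0.53) - 0·log(0.47) = -log(0.53) = 0.6349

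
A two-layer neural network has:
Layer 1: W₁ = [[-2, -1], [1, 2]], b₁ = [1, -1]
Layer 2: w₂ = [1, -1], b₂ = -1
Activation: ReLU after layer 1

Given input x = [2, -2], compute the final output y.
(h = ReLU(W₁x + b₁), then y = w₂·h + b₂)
y = -1

Layer 1 pre-activation: z₁ = [-1, -3]
After ReLU: h = [0, 0]
Layer 2 output: y = 1×0 + -1×0 + -1 = -1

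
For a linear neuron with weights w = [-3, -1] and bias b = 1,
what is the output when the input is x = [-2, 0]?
y = 7

y = (-3)(-2) + (-1)(0) + 1 = 7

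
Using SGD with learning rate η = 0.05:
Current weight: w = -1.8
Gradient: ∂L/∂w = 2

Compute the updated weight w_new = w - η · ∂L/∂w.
w_new = -1.9

w_new = w - η·∂L/∂w = -1.8 - 0.05×(2) = -1.8 - (0.1) = -1.9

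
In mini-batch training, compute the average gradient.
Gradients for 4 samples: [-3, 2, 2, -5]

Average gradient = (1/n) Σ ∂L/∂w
Average gradient = -1

Average = (1/4)(-3 + 2 + 2 + -5) = -4/4 = -1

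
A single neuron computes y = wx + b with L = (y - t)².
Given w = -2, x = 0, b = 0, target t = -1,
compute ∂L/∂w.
∂L/∂w = 0

y = wx + b = (-2)(0) + 0 = 0
∂L/∂y = 2(y - t) = 2(0 - -1) = 2
∂y/∂w = x = 0
∂L/∂w = ∂L/∂y · ∂y/∂w = 2 × 0 = 0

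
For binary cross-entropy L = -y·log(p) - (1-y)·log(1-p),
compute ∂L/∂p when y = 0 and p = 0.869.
∂L/∂p = 7.634

∂L/∂p = -y/p + (1-y)/(1-p) = 0 + 1/0.131 = 7.634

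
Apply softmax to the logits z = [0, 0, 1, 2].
p = [0.0826, 0.0826, 0.2245, 0.6103]

exp(z) = [1, 1, 2.718, 7.389]
Sum = 12.11
p = [0.0826, 0.0826, 0.2245, 0.6103]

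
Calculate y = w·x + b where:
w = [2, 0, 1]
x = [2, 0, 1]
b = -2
y = 3

y = (2)(2) + (0)(0) + (1)(1) + -2 = 3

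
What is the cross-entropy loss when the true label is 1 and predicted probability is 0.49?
L = 0.7133

L = -1·log(0.49) - 0·log(0.51) = -log(0.49) = 0.7133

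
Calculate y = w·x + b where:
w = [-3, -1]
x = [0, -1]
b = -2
y = -1

y = (-3)(0) + (-1)(-1) + -2 = -1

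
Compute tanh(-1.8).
-0.9468

tanh(-1.8) = (e^(-1.8) - e^(1.8))/(e^(-1.8) + e^(1.8)) = -0.9468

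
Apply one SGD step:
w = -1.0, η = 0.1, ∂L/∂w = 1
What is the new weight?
w_new = -1.1

w_new = w - η·∂L/∂w = -1.0 - 0.1×(1) = -1.0 - (0.1) = -1.1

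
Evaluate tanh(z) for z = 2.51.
0.9869

tanh(2.51) = (e^(2.51) - e^(-2.51))/(e^(2.51) + e^(-2.51)) = 0.9869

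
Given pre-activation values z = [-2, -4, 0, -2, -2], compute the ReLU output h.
h = [0, 0, 0, 0, 0]

ReLU applied element-wise: max(0,-2)=0, max(0,-4)=0, max(0,0)=0, max(0,-2)=0, max(0,-2)=0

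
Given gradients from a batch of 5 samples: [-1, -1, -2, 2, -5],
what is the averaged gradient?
Average gradient = -1.4

Average = (1/5)(-1 + -1 + -2 + 2 + -5) = -7/5 = -1.4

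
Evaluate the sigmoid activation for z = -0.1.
0.475

sigmoid(-0.1) = 1/(1 + e^(0.1)) = 1/(1 + 1.105) = 0.475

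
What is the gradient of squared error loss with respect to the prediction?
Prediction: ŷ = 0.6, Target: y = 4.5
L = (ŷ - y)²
∂L/∂ŷ = -7.8

∂L/∂ŷ = 2(ŷ - y) = 2(0.6 - 4.5) = 2(-3.9) = -7.8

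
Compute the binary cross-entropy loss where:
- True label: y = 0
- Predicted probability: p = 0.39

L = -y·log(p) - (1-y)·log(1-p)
L = 0.4943

L = -0·log(0.39) - 1·log(0.61) = -log(0.61) = 0.4943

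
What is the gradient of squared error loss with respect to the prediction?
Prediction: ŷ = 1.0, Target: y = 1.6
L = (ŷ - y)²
∂L/∂ŷ = -1.2

∂L/∂ŷ = 2(ŷ - y) = 2(1.0 - 1.6) = 2(-0.6) = -1.2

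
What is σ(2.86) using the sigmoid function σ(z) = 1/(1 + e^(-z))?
0.9458

sigmoid(2.86) = 1/(1 + e^(-2.86)) = 1/(1 + 0.05727) = 0.9458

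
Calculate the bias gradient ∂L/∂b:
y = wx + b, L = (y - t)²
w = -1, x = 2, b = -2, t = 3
∂L/∂b = -14

y = wx + b = (-1)(2) + -2 = -4
∂L/∂y = 2(y - t) = 2(-4 - 3) = -14
∂y/∂b = 1
∂L/∂b = ∂L/∂y · ∂y/∂b = -14 × 1 = -14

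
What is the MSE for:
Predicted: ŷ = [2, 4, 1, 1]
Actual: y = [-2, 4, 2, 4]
MSE = 6.5

MSE = (1/4)((2--2)² + (4-4)² + (1-2)² + (1-4)²) = (1/4)(16 + 0 + 1 + 9) = 6.5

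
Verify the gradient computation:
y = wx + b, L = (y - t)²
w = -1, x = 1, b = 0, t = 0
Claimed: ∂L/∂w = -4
Incorrect

y = (-1)(1) + 0 = -1
∂L/∂y = 2(y - t) = 2(-1 - 0) = -2
∂y/∂w = x = 1
∂L/∂w = -2 × 1 = -2

Claimed value: -4
Incorrect: The correct gradient is -2.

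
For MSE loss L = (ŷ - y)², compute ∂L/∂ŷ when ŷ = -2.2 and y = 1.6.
∂L/∂ŷ = -7.6

∂L/∂ŷ = 2(ŷ - y) = 2(-2.2 - 1.6) = 2(-3.8) = -7.6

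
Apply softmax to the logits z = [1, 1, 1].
p = [0.3333, 0.3333, 0.3333]

exp(z) = [2.718, 2.718, 2.718]
Sum = 8.155
p = [0.3333, 0.3333, 0.3333]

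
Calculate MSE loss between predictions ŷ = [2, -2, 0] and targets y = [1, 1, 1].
MSE = 3.667

MSE = (1/3)((2-1)² + (-2-1)² + (0-1)²) = (1/3)(1 + 9 + 1) = 3.667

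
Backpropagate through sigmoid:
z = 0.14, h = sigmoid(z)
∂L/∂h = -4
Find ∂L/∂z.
∂L/∂z = -0.9951

σ(0.14) = 0.5349
σ'(0.14) = σ(0.14)(1 - σ(0.14)) = 0.5349 × 0.4651 = 0.2488
∂L/∂z = ∂L/∂h · σ'(z) = -4 × 0.2488 = -0.9951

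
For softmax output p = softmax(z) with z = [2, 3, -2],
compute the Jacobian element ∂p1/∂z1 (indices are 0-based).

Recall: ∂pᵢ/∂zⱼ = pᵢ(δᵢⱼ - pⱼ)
∂p1/∂z1 = 0.1983

p = softmax(z) = [0.2676, 0.7275, 0.004902]
p1 = 0.7275

∂p1/∂z1 = p1(1 - p1) = 0.7275 × (1 - 0.7275) = 0.1983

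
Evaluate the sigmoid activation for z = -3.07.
0.04436

sigmoid(-3.07) = 1/(1 + e^(3.07)) = 1/(1 + 21.54) = 0.04436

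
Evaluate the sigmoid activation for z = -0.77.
0.3165

sigmoid(-0.77) = 1/(1 + e^(0.77)) = 1/(1 + 2.16) = 0.3165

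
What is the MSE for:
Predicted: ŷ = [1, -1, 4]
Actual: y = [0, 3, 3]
MSE = 6

MSE = (1/3)((1-0)² + (-1-3)² + (4-3)²) = (1/3)(1 + 16 + 1) = 6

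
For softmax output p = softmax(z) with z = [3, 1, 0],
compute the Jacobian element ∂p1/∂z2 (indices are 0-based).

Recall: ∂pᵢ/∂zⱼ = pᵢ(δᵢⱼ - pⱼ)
∂p1/∂z2 = -0.004797

p = softmax(z) = [0.8438, 0.1142, 0.04201]
p1 = 0.1142, p2 = 0.04201

∂p1/∂z2 = -p1 × p2 = -0.1142 × 0.04201 = -0.004797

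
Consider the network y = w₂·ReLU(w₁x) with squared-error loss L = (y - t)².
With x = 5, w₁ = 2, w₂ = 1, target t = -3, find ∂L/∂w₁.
∂L/∂w₁ = 130

Forward pass:
z = w₁x = 2×5 = 10
h = ReLU(10) = 10
y = w₂h = 1×10 = 10

Backward pass:
∂L/∂y = 2(y - t) = 2(10 - -3) = 26
∂y/∂h = w₂ = 1
∂h/∂z = 1 (ReLU derivative)
∂z/∂w₁ = x = 5

∂L/∂w₁ = 26 × 1 × 1 × 5 = 130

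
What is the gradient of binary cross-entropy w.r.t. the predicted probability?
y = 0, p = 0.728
∂L/∂p = 3.676

∂L/∂p = -y/p + (1-y)/(1-p) = 0 + 1/0.272 = 3.676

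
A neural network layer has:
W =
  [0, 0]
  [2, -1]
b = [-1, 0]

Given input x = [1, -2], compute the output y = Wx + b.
y = [-1, 4]

Wx = [0×1 + 0×-2, 2×1 + -1×-2]
   = [0, 4]
y = Wx + b = [0 + -1, 4 + 0] = [-1, 4]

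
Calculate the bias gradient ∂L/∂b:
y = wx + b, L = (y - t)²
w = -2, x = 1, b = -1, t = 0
∂L/∂b = -6

y = wx + b = (-2)(1) + -1 = -3
∂L/∂y = 2(y - t) = 2(-3 - 0) = -6
∂y/∂b = 1
∂L/∂b = ∂L/∂y · ∂y/∂b = -6 × 1 = -6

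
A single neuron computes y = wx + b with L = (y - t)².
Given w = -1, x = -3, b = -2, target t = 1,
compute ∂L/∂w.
∂L/∂w = 0

y = wx + b = (-1)(-3) + -2 = 1
∂L/∂y = 2(y - t) = 2(1 - 1) = 0
∂y/∂w = x = -3
∂L/∂w = ∂L/∂y · ∂y/∂w = 0 × -3 = 0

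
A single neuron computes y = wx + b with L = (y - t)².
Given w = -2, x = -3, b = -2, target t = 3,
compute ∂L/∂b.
∂L/∂b = 2

y = wx + b = (-2)(-3) + -2 = 4
∂L/∂y = 2(y - t) = 2(4 - 3) = 2
∂y/∂b = 1
∂L/∂b = ∂L/∂y · ∂y/∂b = 2 × 1 = 2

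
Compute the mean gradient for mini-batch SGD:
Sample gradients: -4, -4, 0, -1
Average gradient = -2.25

Average = (1/4)(-4 + -4 + 0 + -1) = -9/4 = -2.25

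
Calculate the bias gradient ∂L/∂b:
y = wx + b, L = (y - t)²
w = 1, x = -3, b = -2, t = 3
∂L/∂b = -16

y = wx + b = (1)(-3) + -2 = -5
∂L/∂y = 2(y - t) = 2(-5 - 3) = -16
∂y/∂b = 1
∂L/∂b = ∂L/∂y · ∂y/∂b = -16 × 1 = -16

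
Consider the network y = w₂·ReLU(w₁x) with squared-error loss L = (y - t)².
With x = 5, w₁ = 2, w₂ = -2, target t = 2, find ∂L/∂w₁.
∂L/∂w₁ = 440

Forward pass:
z = w₁x = 2×5 = 10
h = ReLU(10) = 10
y = w₂h = -2×10 = -20

Backward pass:
∂L/∂y = 2(y - t) = 2(-20 - 2) = -44
∂y/∂h = w₂ = -2
∂h/∂z = 1 (ReLU derivative)
∂z/∂w₁ = x = 5

∂L/∂w₁ = -44 × -2 × 1 × 5 = 440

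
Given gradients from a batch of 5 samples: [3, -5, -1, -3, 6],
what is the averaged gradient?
Average gradient = 0

Average = (1/5)(3 + -5 + -1 + -3 + 6) = 0/5 = 0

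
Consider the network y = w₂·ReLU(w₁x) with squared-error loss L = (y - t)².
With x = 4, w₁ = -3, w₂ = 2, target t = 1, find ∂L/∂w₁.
∂L/∂w₁ = 0

Forward pass:
z = w₁x = -3×4 = -12
h = ReLU(-12) = 0
y = w₂h = 2×0 = 0

Backward pass:
∂L/∂y = 2(y - t) = 2(0 - 1) = -2
∂y/∂h = w₂ = 2
∂h/∂z = 0 (ReLU derivative)
∂z/∂w₁ = x = 4

∂L/∂w₁ = -2 × 2 × 0 × 4 = 0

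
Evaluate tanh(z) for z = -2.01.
-0.9647

tanh(-2.01) = (e^(-2.01) - e^(2.01))/(e^(-2.01) + e^(2.01)) = -0.9647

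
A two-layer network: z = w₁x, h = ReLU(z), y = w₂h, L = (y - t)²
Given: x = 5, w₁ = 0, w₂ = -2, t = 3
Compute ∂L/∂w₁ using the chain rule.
∂L/∂w₁ = 0

Forward pass:
z = w₁x = 0×5 = 0
h = ReLU(0) = 0
y = w₂h = -2×0 = 0

Backward pass:
∂L/∂y = 2(y - t) = 2(0 - 3) = -6
∂y/∂h = w₂ = -2
∂h/∂z = 0 (ReLU derivative)
∂z/∂w₁ = x = 5

∂L/∂w₁ = -6 × -2 × 0 × 5 = 0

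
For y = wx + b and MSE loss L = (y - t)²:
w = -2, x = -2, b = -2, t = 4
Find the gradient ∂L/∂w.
∂L/∂w = 8

y = wx + b = (-2)(-2) + -2 = 2
∂L/∂y = 2(y - t) = 2(2 - 4) = -4
∂y/∂w = x = -2
∂L/∂w = ∂L/∂y · ∂y/∂w = -4 × -2 = 8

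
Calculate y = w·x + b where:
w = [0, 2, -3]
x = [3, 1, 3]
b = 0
y = -7

y = (0)(3) + (2)(1) + (-3)(3) + 0 = -7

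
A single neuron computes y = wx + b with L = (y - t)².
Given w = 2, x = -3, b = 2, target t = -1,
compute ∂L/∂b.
∂L/∂b = -6

y = wx + b = (2)(-3) + 2 = -4
∂L/∂y = 2(y - t) = 2(-4 - -1) = -6
∂y/∂b = 1
∂L/∂b = ∂L/∂y · ∂y/∂b = -6 × 1 = -6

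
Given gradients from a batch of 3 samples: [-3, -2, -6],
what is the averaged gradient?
Average gradient = -3.667

Average = (1/3)(-3 + -2 + -6) = -11/3 = -3.667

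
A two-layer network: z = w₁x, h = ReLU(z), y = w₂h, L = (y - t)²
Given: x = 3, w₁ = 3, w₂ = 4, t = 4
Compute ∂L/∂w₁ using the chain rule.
∂L/∂w₁ = 768

Forward pass:
z = w₁x = 3×3 = 9
h = ReLU(9) = 9
y = w₂h = 4×9 = 36

Backward pass:
∂L/∂y = 2(y - t) = 2(36 - 4) = 64
∂y/∂h = w₂ = 4
∂h/∂z = 1 (ReLU derivative)
∂z/∂w₁ = x = 3

∂L/∂w₁ = 64 × 4 × 1 × 3 = 768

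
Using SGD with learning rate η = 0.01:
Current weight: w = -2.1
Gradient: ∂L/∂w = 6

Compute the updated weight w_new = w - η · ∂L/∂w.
w_new = -2.16

w_new = w - η·∂L/∂w = -2.1 - 0.01×(6) = -2.1 - (0.06) = -2.16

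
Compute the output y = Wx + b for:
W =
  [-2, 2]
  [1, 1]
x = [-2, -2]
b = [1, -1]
y = [1, -5]

Wx = [-2×-2 + 2×-2, 1×-2 + 1×-2]
   = [0, -4]
y = Wx + b = [0 + 1, -4 + -1] = [1, -5]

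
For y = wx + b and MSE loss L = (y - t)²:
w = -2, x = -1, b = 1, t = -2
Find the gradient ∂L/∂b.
∂L/∂b = 10

y = wx + b = (-2)(-1) + 1 = 3
∂L/∂y = 2(y - t) = 2(3 - -2) = 10
∂y/∂b = 1
∂L/∂b = ∂L/∂y · ∂y/∂b = 10 × 1 = 10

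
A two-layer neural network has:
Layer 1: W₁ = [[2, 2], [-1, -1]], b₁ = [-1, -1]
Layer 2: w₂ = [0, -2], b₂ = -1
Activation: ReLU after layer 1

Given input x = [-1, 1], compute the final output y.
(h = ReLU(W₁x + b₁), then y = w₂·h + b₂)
y = -1

Layer 1 pre-activation: z₁ = [-1, -1]
After ReLU: h = [0, 0]
Layer 2 output: y = 0×0 + -2×0 + -1 = -1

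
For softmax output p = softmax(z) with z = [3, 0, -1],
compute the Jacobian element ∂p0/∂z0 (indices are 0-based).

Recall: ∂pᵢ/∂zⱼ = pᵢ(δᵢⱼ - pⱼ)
∂p0/∂z0 = 0.0597

p = softmax(z) = [0.9362, 0.04661, 0.01715]
p0 = 0.9362

∂p0/∂z0 = p0(1 - p0) = 0.9362 × (1 - 0.9362) = 0.0597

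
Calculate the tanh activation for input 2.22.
0.9767

tanh(2.22) = (e^(2.22) - e^(-2.22))/(e^(2.22) + e^(-2.22)) = 0.9767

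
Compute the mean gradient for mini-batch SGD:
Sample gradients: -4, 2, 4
Average gradient = 0.6667

Average = (1/3)(-4 + 2 + 4) = 2/3 = 0.6667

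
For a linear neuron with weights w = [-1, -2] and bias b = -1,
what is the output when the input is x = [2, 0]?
y = -3

y = (-1)(2) + (-2)(0) + -1 = -3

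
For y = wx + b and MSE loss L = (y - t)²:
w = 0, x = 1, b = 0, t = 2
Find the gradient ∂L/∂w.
∂L/∂w = -4

y = wx + b = (0)(1) + 0 = 0
∂L/∂y = 2(y - t) = 2(0 - 2) = -4
∂y/∂w = x = 1
∂L/∂w = ∂L/∂y · ∂y/∂w = -4 × 1 = -4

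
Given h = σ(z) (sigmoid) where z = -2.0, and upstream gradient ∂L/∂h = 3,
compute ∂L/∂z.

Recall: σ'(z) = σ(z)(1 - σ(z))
∂L/∂z = 0.315

σ(-2.0) = 0.1192
σ'(-2.0) = σ(-2.0)(1 - σ(-2.0)) = 0.1192 × 0.8808 = 0.105
∂L/∂z = ∂L/∂h · σ'(z) = 3 × 0.105 = 0.315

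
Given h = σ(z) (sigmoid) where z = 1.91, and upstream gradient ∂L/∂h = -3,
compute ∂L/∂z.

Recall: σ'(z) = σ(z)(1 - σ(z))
∂L/∂z = -0.337

σ(1.91) = 0.871
σ'(1.91) = σ(1.91)(1 - σ(1.91)) = 0.871 × 0.129 = 0.1123
∂L/∂z = ∂L/∂h · σ'(z) = -3 × 0.1123 = -0.337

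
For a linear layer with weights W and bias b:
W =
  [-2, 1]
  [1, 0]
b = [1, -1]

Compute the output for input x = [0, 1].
y = [2, -1]

Wx = [-2×0 + 1×1, 1×0 + 0×1]
   = [1, 0]
y = Wx + b = [1 + 1, 0 + -1] = [2, -1]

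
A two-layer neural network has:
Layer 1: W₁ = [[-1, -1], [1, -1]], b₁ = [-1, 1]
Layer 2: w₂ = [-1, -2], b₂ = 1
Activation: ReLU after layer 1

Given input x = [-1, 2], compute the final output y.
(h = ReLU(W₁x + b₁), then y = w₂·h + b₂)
y = 1

Layer 1 pre-activation: z₁ = [-2, -2]
After ReLU: h = [0, 0]
Layer 2 output: y = -1×0 + -2×0 + 1 = 1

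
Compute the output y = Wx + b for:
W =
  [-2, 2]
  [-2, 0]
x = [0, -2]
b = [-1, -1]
y = [-5, -1]

Wx = [-2×0 + 2×-2, -2×0 + 0×-2]
   = [-4, 0]
y = Wx + b = [-4 + -1, 0 + -1] = [-5, -1]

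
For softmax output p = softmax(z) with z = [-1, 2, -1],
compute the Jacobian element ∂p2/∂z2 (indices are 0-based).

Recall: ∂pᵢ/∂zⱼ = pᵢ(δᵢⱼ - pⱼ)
∂p2/∂z2 = 0.04323

p = softmax(z) = [0.04528, 0.9094, 0.04528]
p2 = 0.04528

∂p2/∂z2 = p2(1 - p2) = 0.04528 × (1 - 0.04528) = 0.04323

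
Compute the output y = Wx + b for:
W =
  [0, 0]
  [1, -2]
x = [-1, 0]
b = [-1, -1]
y = [-1, -2]

Wx = [0×-1 + 0×0, 1×-1 + -2×0]
   = [0, -1]
y = Wx + b = [0 + -1, -1 + -1] = [-1, -2]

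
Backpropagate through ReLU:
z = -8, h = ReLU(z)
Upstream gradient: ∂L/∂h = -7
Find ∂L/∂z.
∂L/∂z = 0

h = ReLU(-8) = 0
Since z < 0: ∂h/∂z = 0
∂L/∂z = ∂L/∂h · ∂h/∂z = -7 × 0 = 0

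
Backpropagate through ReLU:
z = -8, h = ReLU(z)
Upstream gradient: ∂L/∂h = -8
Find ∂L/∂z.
∂L/∂z = 0

h = ReLU(-8) = 0
Since z < 0: ∂h/∂z = 0
∂L/∂z = ∂L/∂h · ∂h/∂z = -8 × 0 = 0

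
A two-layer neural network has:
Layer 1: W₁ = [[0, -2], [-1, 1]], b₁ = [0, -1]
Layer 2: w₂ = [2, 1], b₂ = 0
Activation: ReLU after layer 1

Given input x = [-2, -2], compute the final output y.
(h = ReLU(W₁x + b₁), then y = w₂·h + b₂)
y = 8

Layer 1 pre-activation: z₁ = [4, -1]
After ReLU: h = [4, 0]
Layer 2 output: y = 2×4 + 1×0 + 0 = 8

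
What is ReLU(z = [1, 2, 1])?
h = [1, 2, 1]

ReLU applied element-wise: max(0,1)=1, max(0,2)=2, max(0,1)=1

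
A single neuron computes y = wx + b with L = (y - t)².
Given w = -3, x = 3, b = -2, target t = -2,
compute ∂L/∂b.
∂L/∂b = -18

y = wx + b = (-3)(3) + -2 = -11
∂L/∂y = 2(y - t) = 2(-11 - -2) = -18
∂y/∂b = 1
∂L/∂b = ∂L/∂y · ∂y/∂b = -18 × 1 = -18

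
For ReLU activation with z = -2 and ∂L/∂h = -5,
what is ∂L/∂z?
∂L/∂z = 0

h = ReLU(-2) = 0
Since z < 0: ∂h/∂z = 0
∂L/∂z = ∂L/∂h · ∂h/∂z = -5 × 0 = 0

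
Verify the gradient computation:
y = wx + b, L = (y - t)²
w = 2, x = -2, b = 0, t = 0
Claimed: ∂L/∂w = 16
Correct

y = (2)(-2) + 0 = -4
∂L/∂y = 2(y - t) = 2(-4 - 0) = -8
∂y/∂w = x = -2
∂L/∂w = -8 × -2 = 16

Claimed value: 16
Correct: The correct gradient is 16.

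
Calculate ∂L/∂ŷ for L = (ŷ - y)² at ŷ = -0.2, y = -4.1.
∂L/∂ŷ = 7.8

∂L/∂ŷ = 2(ŷ - y) = 2(-0.2 - -4.1) = 2(3.9) = 7.8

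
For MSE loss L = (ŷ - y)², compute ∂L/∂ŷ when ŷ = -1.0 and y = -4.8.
∂L/∂ŷ = 7.6

∂L/∂ŷ = 2(ŷ - y) = 2(-1.0 - -4.8) = 2(3.8) = 7.6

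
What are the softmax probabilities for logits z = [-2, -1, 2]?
p = [0.0171, 0.0466, 0.9362]

exp(z) = [0.1353, 0.3679, 7.389]
Sum = 7.892
p = [0.0171, 0.0466, 0.9362]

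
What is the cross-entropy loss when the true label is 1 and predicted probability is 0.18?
L = 1.715

L = -1·log(0.18) - 0·log(0.82) = -log(0.18) = 1.715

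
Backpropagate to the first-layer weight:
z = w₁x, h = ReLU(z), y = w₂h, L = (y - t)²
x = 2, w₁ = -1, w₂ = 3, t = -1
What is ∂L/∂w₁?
∂L/∂w₁ = 0

Forward pass:
z = w₁x = -1×2 = -2
h = ReLU(-2) = 0
y = w₂h = 3×0 = 0

Backward pass:
∂L/∂y = 2(y - t) = 2(0 - -1) = 2
∂y/∂h = w₂ = 3
∂h/∂z = 0 (ReLU derivative)
∂z/∂w₁ = x = 2

∂L/∂w₁ = 2 × 3 × 0 × 2 = 0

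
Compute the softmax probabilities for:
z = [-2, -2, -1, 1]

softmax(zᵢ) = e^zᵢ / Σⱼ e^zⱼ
p = [0.0403, 0.0403, 0.1096, 0.8098]

exp(z) = [0.1353, 0.1353, 0.3679, 2.718]
Sum = 3.357
p = [0.0403, 0.0403, 0.1096, 0.8098]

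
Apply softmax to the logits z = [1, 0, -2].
p = [0.7054, 0.2595, 0.0351]

exp(z) = [2.718, 1, 0.1353]
Sum = 3.854
p = [0.7054, 0.2595, 0.0351]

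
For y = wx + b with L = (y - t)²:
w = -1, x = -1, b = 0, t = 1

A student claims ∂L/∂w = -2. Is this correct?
Incorrect

y = (-1)(-1) + 0 = 1
∂L/∂y = 2(y - t) = 2(1 - 1) = 0
∂y/∂w = x = -1
∂L/∂w = 0 × -1 = 0

Claimed value: -2
Incorrect: The correct gradient is 0.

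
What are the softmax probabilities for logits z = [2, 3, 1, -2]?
p = [0.2436, 0.6623, 0.0896, 0.0045]

exp(z) = [7.389, 20.09, 2.718, 0.1353]
Sum = 30.33
p = [0.2436, 0.6623, 0.0896, 0.0045]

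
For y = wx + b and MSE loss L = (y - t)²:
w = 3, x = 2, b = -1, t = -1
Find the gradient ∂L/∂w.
∂L/∂w = 24

y = wx + b = (3)(2) + -1 = 5
∂L/∂y = 2(y - t) = 2(5 - -1) = 12
∂y/∂w = x = 2
∂L/∂w = ∂L/∂y · ∂y/∂w = 12 × 2 = 24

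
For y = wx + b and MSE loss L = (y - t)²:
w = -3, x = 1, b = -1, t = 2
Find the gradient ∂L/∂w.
∂L/∂w = -12

y = wx + b = (-3)(1) + -1 = -4
∂L/∂y = 2(y - t) = 2(-4 - 2) = -12
∂y/∂w = x = 1
∂L/∂w = ∂L/∂y · ∂y/∂w = -12 × 1 = -12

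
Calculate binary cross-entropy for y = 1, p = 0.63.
L = 0.462

L = -1·log(0.63) - 0·log(0.37) = -log(0.63) = 0.462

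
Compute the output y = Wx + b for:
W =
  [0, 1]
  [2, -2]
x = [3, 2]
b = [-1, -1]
y = [1, 1]

Wx = [0×3 + 1×2, 2×3 + -2×2]
   = [2, 2]
y = Wx + b = [2 + -1, 2 + -1] = [1, 1]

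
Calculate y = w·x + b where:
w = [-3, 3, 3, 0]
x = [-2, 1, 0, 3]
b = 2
y = 11

y = (-3)(-2) + (3)(1) + (3)(0) + (0)(3) + 2 = 11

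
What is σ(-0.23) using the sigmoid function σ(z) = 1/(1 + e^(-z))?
0.4428

sigmoid(-0.23) = 1/(1 + e^(0.23)) = 1/(1 + 1.259) = 0.4428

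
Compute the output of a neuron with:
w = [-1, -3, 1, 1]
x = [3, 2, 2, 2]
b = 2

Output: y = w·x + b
y = -3

y = (-1)(3) + (-3)(2) + (1)(2) + (1)(2) + 2 = -3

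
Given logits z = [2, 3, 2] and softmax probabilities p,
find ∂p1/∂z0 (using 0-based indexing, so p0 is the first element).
∂p1/∂z0 = -0.1221

p = softmax(z) = [0.2119, 0.5761, 0.2119]
p1 = 0.5761, p0 = 0.2119

∂p1/∂z0 = -p1 × p0 = -0.5761 × 0.2119 = -0.1221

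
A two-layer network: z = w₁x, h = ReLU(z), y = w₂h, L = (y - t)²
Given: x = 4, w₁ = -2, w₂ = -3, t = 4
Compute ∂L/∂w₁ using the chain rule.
∂L/∂w₁ = 0

Forward pass:
z = w₁x = -2×4 = -8
h = ReLU(-8) = 0
y = w₂h = -3×0 = 0

Backward pass:
∂L/∂y = 2(y - t) = 2(0 - 4) = -8
∂y/∂h = w₂ = -3
∂h/∂z = 0 (ReLU derivative)
∂z/∂w₁ = x = 4

∂L/∂w₁ = -8 × -3 × 0 × 4 = 0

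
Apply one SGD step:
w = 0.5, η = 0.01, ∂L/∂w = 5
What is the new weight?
w_new = 0.45

w_new = w - η·∂L/∂w = 0.5 - 0.01×(5) = 0.5 - (0.05) = 0.45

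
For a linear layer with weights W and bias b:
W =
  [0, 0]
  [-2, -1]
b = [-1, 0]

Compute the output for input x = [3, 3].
y = [-1, -9]

Wx = [0×3 + 0×3, -2×3 + -1×3]
   = [0, -9]
y = Wx + b = [0 + -1, -9 + 0] = [-1, -9]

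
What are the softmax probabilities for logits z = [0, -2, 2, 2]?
p = [0.0628, 0.0085, 0.4643, 0.4643]

exp(z) = [1, 0.1353, 7.389, 7.389]
Sum = 15.91
p = [0.0628, 0.0085, 0.4643, 0.4643]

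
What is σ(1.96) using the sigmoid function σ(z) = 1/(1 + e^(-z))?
0.8765

sigmoid(1.96) = 1/(1 + e^(-1.96)) = 1/(1 + 0.1409) = 0.8765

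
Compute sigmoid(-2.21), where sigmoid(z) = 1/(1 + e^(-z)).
0.09886

sigmoid(-2.21) = 1/(1 + e^(2.21)) = 1/(1 + 9.116) = 0.09886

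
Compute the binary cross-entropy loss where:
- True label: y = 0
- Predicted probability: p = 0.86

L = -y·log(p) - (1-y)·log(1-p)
L = 1.966

L = -0·log(0.86) - 1·log(0.14) = -log(0.14) = 1.966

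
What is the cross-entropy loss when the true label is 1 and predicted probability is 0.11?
L = 2.207

L = -1·log(0.11) - 0·log(0.89) = -log(0.11) = 2.207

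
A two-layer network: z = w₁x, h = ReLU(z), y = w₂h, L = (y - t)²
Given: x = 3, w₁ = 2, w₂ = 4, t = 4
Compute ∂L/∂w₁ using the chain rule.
∂L/∂w₁ = 480

Forward pass:
z = w₁x = 2×3 = 6
h = ReLU(6) = 6
y = w₂h = 4×6 = 24

Backward pass:
∂L/∂y = 2(y - t) = 2(24 - 4) = 40
∂y/∂h = w₂ = 4
∂h/∂z = 1 (ReLU derivative)
∂z/∂w₁ = x = 3

∂L/∂w₁ = 40 × 4 × 1 × 3 = 480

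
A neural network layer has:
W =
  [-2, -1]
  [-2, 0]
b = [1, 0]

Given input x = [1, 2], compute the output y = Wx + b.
y = [-3, -2]

Wx = [-2×1 + -1×2, -2×1 + 0×2]
   = [-4, -2]
y = Wx + b = [-4 + 1, -2 + 0] = [-3, -2]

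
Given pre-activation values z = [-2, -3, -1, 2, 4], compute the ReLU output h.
h = [0, 0, 0, 2, 4]

ReLU applied element-wise: max(0,-2)=0, max(0,-3)=0, max(0,-1)=0, max(0,2)=2, max(0,4)=4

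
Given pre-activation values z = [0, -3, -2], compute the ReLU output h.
h = [0, 0, 0]

ReLU applied element-wise: max(0,0)=0, max(0,-3)=0, max(0,-2)=0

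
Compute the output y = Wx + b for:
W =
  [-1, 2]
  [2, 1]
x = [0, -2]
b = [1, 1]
y = [-3, -1]

Wx = [-1×0 + 2×-2, 2×0 + 1×-2]
   = [-4, -2]
y = Wx + b = [-4 + 1, -2 + 1] = [-3, -1]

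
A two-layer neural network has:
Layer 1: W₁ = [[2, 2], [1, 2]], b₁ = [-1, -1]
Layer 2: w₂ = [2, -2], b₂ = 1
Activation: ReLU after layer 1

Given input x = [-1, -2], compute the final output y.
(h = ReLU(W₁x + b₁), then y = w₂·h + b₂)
y = 1

Layer 1 pre-activation: z₁ = [-7, -6]
After ReLU: h = [0, 0]
Layer 2 output: y = 2×0 + -2×0 + 1 = 1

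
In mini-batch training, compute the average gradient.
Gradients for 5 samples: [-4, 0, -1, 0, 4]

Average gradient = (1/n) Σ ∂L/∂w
Average gradient = -0.2

Average = (1/5)(-4 + 0 + -1 + 0 + 4) = -1/5 = -0.2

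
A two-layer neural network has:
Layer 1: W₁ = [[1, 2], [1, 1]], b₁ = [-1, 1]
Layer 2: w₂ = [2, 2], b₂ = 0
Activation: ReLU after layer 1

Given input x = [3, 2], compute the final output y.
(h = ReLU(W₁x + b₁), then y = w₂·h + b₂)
y = 24

Layer 1 pre-activation: z₁ = [6, 6]
After ReLU: h = [6, 6]
Layer 2 output: y = 2×6 + 2×6 + 0 = 24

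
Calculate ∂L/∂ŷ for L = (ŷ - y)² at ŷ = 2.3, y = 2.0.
∂L/∂ŷ = 0.6

∂L/∂ŷ = 2(ŷ - y) = 2(2.3 - 2.0) = 2(0.3) = 0.6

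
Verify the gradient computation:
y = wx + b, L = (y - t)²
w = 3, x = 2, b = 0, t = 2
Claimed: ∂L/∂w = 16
Correct

y = (3)(2) + 0 = 6
∂L/∂y = 2(y - t) = 2(6 - 2) = 8
∂y/∂w = x = 2
∂L/∂w = 8 × 2 = 16

Claimed value: 16
Correct: The correct gradient is 16.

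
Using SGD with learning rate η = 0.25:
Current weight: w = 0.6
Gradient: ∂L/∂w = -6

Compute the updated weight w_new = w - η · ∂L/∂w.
w_new = 2.1

w_new = w - η·∂L/∂w = 0.6 - 0.25×(-6) = 0.6 - (-1.5) = 2.1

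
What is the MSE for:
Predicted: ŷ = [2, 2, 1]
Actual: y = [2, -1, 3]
MSE = 4.333

MSE = (1/3)((2-2)² + (2--1)² + (1-3)²) = (1/3)(0 + 9 + 4) = 4.333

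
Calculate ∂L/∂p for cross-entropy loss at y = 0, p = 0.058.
∂L/∂p = 1.062

∂L/∂p = -y/p + (1-y)/(1-p) = 0 + 1/0.942 = 1.062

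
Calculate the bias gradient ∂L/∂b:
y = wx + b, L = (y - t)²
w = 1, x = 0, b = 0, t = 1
∂L/∂b = -2

y = wx + b = (1)(0) + 0 = 0
∂L/∂y = 2(y - t) = 2(0 - 1) = -2
∂y/∂b = 1
∂L/∂b = ∂L/∂y · ∂y/∂b = -2 × 1 = -2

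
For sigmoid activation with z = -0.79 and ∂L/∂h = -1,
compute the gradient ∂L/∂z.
∂L/∂z = -0.2147

σ(-0.79) = 0.3122
σ'(-0.79) = σ(-0.79)(1 - σ(-0.79)) = 0.3122 × 0.6878 = 0.2147
∂L/∂z = ∂L/∂h · σ'(z) = -1 × 0.2147 = -0.2147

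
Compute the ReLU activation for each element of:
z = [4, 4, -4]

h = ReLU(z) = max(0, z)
h = [4, 4, 0]

ReLU applied element-wise: max(0,4)=4, max(0,4)=4, max(0,-4)=0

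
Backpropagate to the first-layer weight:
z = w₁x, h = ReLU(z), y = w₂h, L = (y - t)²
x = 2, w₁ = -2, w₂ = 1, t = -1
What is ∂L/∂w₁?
∂L/∂w₁ = 0

Forward pass:
z = w₁x = -2×2 = -4
h = ReLU(-4) = 0
y = w₂h = 1×0 = 0

Backward pass:
∂L/∂y = 2(y - t) = 2(0 - -1) = 2
∂y/∂h = w₂ = 1
∂h/∂z = 0 (ReLU derivative)
∂z/∂w₁ = x = 2

∂L/∂w₁ = 2 × 1 × 0 × 2 = 0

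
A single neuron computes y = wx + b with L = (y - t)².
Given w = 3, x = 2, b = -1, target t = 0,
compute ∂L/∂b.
∂L/∂b = 10

y = wx + b = (3)(2) + -1 = 5
∂L/∂y = 2(y - t) = 2(5 - 0) = 10
∂y/∂b = 1
∂L/∂b = ∂L/∂y · ∂y/∂b = 10 × 1 = 10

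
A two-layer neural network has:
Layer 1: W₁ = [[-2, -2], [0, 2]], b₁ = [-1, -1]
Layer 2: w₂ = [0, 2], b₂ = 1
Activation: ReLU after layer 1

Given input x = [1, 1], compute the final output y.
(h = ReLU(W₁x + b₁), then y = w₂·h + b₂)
y = 3

Layer 1 pre-activation: z₁ = [-5, 1]
After ReLU: h = [0, 1]
Layer 2 output: y = 0×0 + 2×1 + 1 = 3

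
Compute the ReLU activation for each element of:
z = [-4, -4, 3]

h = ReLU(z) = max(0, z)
h = [0, 0, 3]

ReLU applied element-wise: max(0,-4)=0, max(0,-4)=0, max(0,3)=3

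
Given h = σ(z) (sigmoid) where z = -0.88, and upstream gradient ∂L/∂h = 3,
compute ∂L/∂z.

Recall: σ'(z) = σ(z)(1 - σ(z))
∂L/∂z = 0.6217

σ(-0.88) = 0.2932
σ'(-0.88) = σ(-0.88)(1 - σ(-0.88)) = 0.2932 × 0.7068 = 0.2072
∂L/∂z = ∂L/∂h · σ'(z) = 3 × 0.2072 = 0.6217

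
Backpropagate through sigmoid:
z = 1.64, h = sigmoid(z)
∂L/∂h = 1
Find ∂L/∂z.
∂L/∂z = 0.1361

σ(1.64) = 0.8375
σ'(1.64) = σ(1.64)(1 - σ(1.64)) = 0.8375 × 0.1625 = 0.1361
∂L/∂z = ∂L/∂h · σ'(z) = 1 × 0.1361 = 0.1361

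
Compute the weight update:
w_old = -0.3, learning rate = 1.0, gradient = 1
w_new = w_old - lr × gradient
w_new = -1.3

w_new = w - η·∂L/∂w = -0.3 - 1.0×(1) = -0.3 - (1) = -1.3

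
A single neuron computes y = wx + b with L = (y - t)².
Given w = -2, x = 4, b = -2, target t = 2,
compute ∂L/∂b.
∂L/∂b = -24

y = wx + b = (-2)(4) + -2 = -10
∂L/∂y = 2(y - t) = 2(-10 - 2) = -24
∂y/∂b = 1
∂L/∂b = ∂L/∂y · ∂y/∂b = -24 × 1 = -24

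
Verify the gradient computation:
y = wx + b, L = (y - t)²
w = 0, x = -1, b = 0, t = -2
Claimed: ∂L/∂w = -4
Correct

y = (0)(-1) + 0 = 0
∂L/∂y = 2(y - t) = 2(0 - -2) = 4
∂y/∂w = x = -1
∂L/∂w = 4 × -1 = -4

Claimed value: -4
Correct: The correct gradient is -4.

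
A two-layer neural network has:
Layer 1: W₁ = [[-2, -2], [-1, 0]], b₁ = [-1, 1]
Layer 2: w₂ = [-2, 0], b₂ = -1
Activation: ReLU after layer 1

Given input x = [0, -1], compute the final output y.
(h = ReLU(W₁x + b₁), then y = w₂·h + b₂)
y = -3

Layer 1 pre-activation: z₁ = [1, 1]
After ReLU: h = [1, 1]
Layer 2 output: y = -2×1 + 0×1 + -1 = -3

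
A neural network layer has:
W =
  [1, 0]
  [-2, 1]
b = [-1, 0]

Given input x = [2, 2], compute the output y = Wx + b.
y = [1, -2]

Wx = [1×2 + 0×2, -2×2 + 1×2]
   = [2, -2]
y = Wx + b = [2 + -1, -2 + 0] = [1, -2]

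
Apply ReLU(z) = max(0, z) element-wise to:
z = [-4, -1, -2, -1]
h = [0, 0, 0, 0]

ReLU applied element-wise: max(0,-4)=0, max(0,-1)=0, max(0,-2)=0, max(0,-1)=0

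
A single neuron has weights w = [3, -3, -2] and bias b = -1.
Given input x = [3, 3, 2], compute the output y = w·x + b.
y = -5

y = (3)(3) + (-3)(3) + (-2)(2) + -1 = -5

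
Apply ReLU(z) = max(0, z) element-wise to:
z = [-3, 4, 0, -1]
h = [0, 4, 0, 0]

ReLU applied element-wise: max(0,-3)=0, max(0,4)=4, max(0,0)=0, max(0,-1)=0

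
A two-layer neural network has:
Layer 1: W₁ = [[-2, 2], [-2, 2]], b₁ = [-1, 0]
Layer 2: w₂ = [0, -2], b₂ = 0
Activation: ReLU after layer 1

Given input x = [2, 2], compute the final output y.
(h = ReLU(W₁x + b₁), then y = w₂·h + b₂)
y = 0

Layer 1 pre-activation: z₁ = [-1, 0]
After ReLU: h = [0, 0]
Layer 2 output: y = 0×0 + -2×0 + 0 = 0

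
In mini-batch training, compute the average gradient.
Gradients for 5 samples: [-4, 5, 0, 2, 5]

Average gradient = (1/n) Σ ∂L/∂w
Average gradient = 1.6

Average = (1/5)(-4 + 5 + 0 + 2 + 5) = 8/5 = 1.6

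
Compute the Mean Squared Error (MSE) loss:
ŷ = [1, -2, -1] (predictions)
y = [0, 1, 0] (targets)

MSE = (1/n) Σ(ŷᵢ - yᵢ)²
MSE = 3.667

MSE = (1/3)((1-0)² + (-2-1)² + (-1-0)²) = (1/3)(1 + 9 + 1) = 3.667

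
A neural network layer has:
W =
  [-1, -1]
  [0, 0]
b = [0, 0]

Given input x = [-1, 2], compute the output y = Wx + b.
y = [-1, 0]

Wx = [-1×-1 + -1×2, 0×-1 + 0×2]
   = [-1, 0]
y = Wx + b = [-1 + 0, 0 + 0] = [-1, 0]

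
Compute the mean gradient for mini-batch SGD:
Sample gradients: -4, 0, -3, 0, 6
Average gradient = -0.2

Average = (1/5)(-4 + 0 + -3 + 0 + 6) = -1/5 = -0.2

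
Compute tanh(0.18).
0.1781

tanh(0.18) = (e^(0.18) - e^(-0.18))/(e^(0.18) + e^(-0.18)) = 0.1781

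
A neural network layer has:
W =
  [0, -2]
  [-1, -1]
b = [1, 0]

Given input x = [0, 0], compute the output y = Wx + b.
y = [1, 0]

Wx = [0×0 + -2×0, -1×0 + -1×0]
   = [0, 0]
y = Wx + b = [0 + 1, 0 + 0] = [1, 0]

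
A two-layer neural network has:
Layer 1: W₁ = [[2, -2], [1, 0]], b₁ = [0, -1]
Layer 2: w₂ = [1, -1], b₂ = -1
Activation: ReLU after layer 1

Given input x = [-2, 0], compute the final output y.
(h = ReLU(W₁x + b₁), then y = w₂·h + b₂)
y = -1

Layer 1 pre-activation: z₁ = [-4, -3]
After ReLU: h = [0, 0]
Layer 2 output: y = 1×0 + -1×0 + -1 = -1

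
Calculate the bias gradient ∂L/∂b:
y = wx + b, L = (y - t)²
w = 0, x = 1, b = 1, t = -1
∂L/∂b = 4

y = wx + b = (0)(1) + 1 = 1
∂L/∂y = 2(y - t) = 2(1 - -1) = 4
∂y/∂b = 1
∂L/∂b = ∂L/∂y · ∂y/∂b = 4 × 1 = 4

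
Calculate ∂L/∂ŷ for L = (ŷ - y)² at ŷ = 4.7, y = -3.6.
∂L/∂ŷ = 16.6

∂L/∂ŷ = 2(ŷ - y) = 2(4.7 - -3.6) = 2(8.3) = 16.6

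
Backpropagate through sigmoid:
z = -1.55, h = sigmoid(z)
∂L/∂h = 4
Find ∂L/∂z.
∂L/∂z = 0.5777

σ(-1.55) = 0.1751
σ'(-1.55) = σ(-1.55)(1 - σ(-1.55)) = 0.1751 × 0.8249 = 0.1444
∂L/∂z = ∂L/∂h · σ'(z) = 4 × 0.1444 = 0.5777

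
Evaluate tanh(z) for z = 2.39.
0.9833

tanh(2.39) = (e^(2.39) - e^(-2.39))/(e^(2.39) + e^(-2.39)) = 0.9833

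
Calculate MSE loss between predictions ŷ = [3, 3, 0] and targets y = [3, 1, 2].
MSE = 2.667

MSE = (1/3)((3-3)² + (3-1)² + (0-2)²) = (1/3)(0 + 4 + 4) = 2.667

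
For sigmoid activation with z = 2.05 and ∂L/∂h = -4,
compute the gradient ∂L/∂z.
∂L/∂z = -0.4042

σ(2.05) = 0.8859
σ'(2.05) = σ(2.05)(1 - σ(2.05)) = 0.8859 × 0.1141 = 0.101
∂L/∂z = ∂L/∂h · σ'(z) = -4 × 0.101 = -0.4042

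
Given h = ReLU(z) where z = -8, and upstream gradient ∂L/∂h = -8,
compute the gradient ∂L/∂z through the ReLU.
∂L/∂z = 0

h = ReLU(-8) = 0
Since z < 0: ∂h/∂z = 0
∂L/∂z = ∂L/∂h · ∂h/∂z = -8 × 0 = 0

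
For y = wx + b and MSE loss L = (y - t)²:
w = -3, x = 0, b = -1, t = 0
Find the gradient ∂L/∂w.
∂L/∂w = 0

y = wx + b = (-3)(0) + -1 = -1
∂L/∂y = 2(y - t) = 2(-1 - 0) = -2
∂y/∂w = x = 0
∂L/∂w = ∂L/∂y · ∂y/∂w = -2 × 0 = 0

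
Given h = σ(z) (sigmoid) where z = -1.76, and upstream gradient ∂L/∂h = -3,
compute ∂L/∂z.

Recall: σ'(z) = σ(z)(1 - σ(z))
∂L/∂z = -0.3757

σ(-1.76) = 0.1468
σ'(-1.76) = σ(-1.76)(1 - σ(-1.76)) = 0.1468 × 0.8532 = 0.1252
∂L/∂z = ∂L/∂h · σ'(z) = -3 × 0.1252 = -0.3757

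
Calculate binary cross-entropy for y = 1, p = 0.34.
L = 1.079

L = -1·log(0.34) - 0·log(0.66) = -log(0.34) = 1.079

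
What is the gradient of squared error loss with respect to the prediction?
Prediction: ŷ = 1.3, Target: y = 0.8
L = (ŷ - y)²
∂L/∂ŷ = 1.0

∂L/∂ŷ = 2(ŷ - y) = 2(1.3 - 0.8) = 2(0.5) = 1.0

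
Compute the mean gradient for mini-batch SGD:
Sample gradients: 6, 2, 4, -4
Average gradient = 2

Average = (1/4)(6 + 2 + 4 + -4) = 8/4 = 2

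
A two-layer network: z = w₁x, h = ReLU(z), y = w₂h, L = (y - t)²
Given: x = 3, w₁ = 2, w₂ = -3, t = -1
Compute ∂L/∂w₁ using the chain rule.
∂L/∂w₁ = 306

Forward pass:
z = w₁x = 2×3 = 6
h = ReLU(6) = 6
y = w₂h = -3×6 = -18

Backward pass:
∂L/∂y = 2(y - t) = 2(-18 - -1) = -34
∂y/∂h = w₂ = -3
∂h/∂z = 1 (ReLU derivative)
∂z/∂w₁ = x = 3

∂L/∂w₁ = -34 × -3 × 1 × 3 = 306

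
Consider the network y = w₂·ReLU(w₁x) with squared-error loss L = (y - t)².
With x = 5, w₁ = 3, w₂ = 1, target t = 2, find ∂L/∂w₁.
∂L/∂w₁ = 130

Forward pass:
z = w₁x = 3×5 = 15
h = ReLU(15) = 15
y = w₂h = 1×15 = 15

Backward pass:
∂L/∂y = 2(y - t) = 2(15 - 2) = 26
∂y/∂h = w₂ = 1
∂h/∂z = 1 (ReLU derivative)
∂z/∂w₁ = x = 5

∂L/∂w₁ = 26 × 1 × 1 × 5 = 130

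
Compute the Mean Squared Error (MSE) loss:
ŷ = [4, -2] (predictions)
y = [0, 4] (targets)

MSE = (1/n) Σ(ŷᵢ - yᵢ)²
MSE = 26

MSE = (1/2)((4-0)² + (-2-4)²) = (1/2)(16 + 36) = 26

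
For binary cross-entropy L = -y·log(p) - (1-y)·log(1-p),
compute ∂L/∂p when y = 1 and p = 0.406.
∂L/∂p = -2.463

∂L/∂p = -y/p + (1-y)/(1-p) = -1/0.406 + 0 = -2.463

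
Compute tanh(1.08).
0.7932

tanh(1.08) = (e^(1.08) - e^(-1.08))/(e^(1.08) + e^(-1.08)) = 0.7932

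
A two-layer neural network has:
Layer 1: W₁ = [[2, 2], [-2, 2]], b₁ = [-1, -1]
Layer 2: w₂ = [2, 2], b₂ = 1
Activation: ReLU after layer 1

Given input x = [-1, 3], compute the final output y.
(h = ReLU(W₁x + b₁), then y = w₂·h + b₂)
y = 21

Layer 1 pre-activation: z₁ = [3, 7]
After ReLU: h = [3, 7]
Layer 2 output: y = 2×3 + 2×7 + 1 = 21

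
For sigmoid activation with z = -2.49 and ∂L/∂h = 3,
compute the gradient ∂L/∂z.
∂L/∂z = 0.2121

σ(-2.49) = 0.07656
σ'(-2.49) = σ(-2.49)(1 - σ(-2.49)) = 0.07656 × 0.9234 = 0.0707
∂L/∂z = ∂L/∂h · σ'(z) = 3 × 0.0707 = 0.2121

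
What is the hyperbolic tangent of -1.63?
-0.9261

tanh(-1.63) = (e^(-1.63) - e^(1.63))/(e^(-1.63) + e^(1.63)) = -0.9261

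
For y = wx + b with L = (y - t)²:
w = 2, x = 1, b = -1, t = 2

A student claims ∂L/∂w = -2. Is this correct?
Correct

y = (2)(1) + -1 = 1
∂L/∂y = 2(y - t) = 2(1 - 2) = -2
∂y/∂w = x = 1
∂L/∂w = -2 × 1 = -2

Claimed value: -2
Correct: The correct gradient is -2.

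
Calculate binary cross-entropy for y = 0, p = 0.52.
L = 0.734

L = -0·log(0.52) - 1·log(0.48) = -log(0.48) = 0.734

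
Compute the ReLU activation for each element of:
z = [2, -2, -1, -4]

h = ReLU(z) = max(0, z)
h = [2, 0, 0, 0]

ReLU applied element-wise: max(0,2)=2, max(0,-2)=0, max(0,-1)=0, max(0,-4)=0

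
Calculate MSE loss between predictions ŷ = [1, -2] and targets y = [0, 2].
MSE = 8.5

MSE = (1/2)((1-0)² + (-2-2)²) = (1/2)(1 + 16) = 8.5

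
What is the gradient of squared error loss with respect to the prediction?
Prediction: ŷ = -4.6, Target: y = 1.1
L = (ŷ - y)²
∂L/∂ŷ = -11.4

∂L/∂ŷ = 2(ŷ - y) = 2(-4.6 - 1.1) = 2(-5.7) = -11.4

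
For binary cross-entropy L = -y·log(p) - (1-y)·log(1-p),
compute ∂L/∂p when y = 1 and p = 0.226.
∂L/∂p = -4.425

∂L/∂p = -y/p + (1-y)/(1-p) = -1/0.226 + 0 = -4.425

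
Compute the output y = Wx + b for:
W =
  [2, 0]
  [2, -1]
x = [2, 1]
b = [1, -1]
y = [5, 2]

Wx = [2×2 + 0×1, 2×2 + -1×1]
   = [4, 3]
y = Wx + b = [4 + 1, 3 + -1] = [5, 2]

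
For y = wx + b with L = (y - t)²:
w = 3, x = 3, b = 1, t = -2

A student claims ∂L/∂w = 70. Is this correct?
Incorrect

y = (3)(3) + 1 = 10
∂L/∂y = 2(y - t) = 2(10 - -2) = 24
∂y/∂w = x = 3
∂L/∂w = 24 × 3 = 72

Claimed value: 70
Incorrect: The correct gradient is 72.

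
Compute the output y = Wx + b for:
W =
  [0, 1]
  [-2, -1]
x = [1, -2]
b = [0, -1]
y = [-2, -1]

Wx = [0×1 + 1×-2, -2×1 + -1×-2]
   = [-2, 0]
y = Wx + b = [-2 + 0, 0 + -1] = [-2, -1]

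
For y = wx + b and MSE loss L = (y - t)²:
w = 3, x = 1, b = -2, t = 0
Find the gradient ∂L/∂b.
∂L/∂b = 2

y = wx + b = (3)(1) + -2 = 1
∂L/∂y = 2(y - t) = 2(1 - 0) = 2
∂y/∂b = 1
∂L/∂b = ∂L/∂y · ∂y/∂b = 2 × 1 = 2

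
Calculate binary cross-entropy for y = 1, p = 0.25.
L = 1.386

L = -1·log(0.25) - 0·log(0.75) = -log(0.25) = 1.386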